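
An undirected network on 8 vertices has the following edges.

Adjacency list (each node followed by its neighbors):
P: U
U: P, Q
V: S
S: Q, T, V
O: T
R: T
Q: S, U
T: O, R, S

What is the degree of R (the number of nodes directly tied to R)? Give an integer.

R is directly tied to T. That is 1 neighbor, so the degree of R is 1.

1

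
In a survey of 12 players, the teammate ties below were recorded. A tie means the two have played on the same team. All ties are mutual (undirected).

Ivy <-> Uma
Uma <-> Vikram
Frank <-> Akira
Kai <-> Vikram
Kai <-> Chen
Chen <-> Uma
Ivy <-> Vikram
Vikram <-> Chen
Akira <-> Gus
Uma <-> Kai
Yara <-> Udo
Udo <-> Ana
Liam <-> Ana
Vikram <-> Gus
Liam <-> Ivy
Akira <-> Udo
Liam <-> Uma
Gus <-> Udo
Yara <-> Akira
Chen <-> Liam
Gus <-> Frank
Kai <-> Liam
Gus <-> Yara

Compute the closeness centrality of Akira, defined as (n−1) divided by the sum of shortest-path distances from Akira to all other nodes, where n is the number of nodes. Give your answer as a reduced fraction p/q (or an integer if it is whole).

Distances from Akira: Ana:2, Chen:3, Frank:1, Gus:1, Ivy:3, Kai:3, Liam:3, Udo:1, Uma:3, Vikram:2, Yara:1. Sum = 23.
n = 12, so closeness = 11/23.

11/23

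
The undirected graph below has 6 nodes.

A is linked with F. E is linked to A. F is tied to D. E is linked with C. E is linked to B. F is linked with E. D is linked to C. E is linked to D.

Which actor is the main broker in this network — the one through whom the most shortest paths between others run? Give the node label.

Unnormalized betweenness of each node: A:0, B:0, C:0, D:1/2, E:6, F:1/2.
E has the largest value, 6, making it the main broker — the node through which the most shortest paths run.

E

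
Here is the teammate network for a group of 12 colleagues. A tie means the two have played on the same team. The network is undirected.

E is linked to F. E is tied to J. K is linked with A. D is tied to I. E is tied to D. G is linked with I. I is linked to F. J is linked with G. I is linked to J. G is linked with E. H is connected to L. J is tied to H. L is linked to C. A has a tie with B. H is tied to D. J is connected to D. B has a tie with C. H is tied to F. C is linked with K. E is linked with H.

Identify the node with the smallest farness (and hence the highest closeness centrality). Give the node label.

H

Farness (sum of distances to all others) for each node — A:43, B:35, C:27, D:26, E:25, F:27, G:32, H:21, I:31, J:25, K:35, L:23.
The smallest farness is 21, for H, so H has the highest closeness.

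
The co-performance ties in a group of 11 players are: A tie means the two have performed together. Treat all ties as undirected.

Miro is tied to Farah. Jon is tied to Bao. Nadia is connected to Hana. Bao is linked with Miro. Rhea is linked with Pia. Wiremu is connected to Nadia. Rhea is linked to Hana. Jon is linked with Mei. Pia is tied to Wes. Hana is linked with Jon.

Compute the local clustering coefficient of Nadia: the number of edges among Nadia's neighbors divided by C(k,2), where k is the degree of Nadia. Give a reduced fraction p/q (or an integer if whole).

Nadia's neighbors: Hana and Wiremu (k = 2).
Possible neighbor pairs: C(2,2) = 1. Edges among them: none → e = 0.
Clustering(Nadia) = 0/1.

0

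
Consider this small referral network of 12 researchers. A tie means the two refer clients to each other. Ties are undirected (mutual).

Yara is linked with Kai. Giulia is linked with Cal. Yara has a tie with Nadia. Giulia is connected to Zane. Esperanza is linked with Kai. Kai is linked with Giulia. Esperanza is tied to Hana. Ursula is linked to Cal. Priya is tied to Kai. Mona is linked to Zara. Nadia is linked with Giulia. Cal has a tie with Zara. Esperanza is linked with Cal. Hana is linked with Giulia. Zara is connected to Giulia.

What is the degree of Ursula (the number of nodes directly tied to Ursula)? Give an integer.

Ursula is directly tied to Cal. That is 1 neighbor, so the degree of Ursula is 1.

1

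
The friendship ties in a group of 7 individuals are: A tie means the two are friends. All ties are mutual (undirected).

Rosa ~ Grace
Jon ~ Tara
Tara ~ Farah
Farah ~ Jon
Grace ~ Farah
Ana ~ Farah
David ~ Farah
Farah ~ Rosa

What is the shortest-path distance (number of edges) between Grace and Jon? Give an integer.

2

One shortest route is Grace – Farah – Jon, which uses 2 edges, and Grace and Jon are not directly tied, so nothing shorter exists. So d(Grace,Jon) = 2.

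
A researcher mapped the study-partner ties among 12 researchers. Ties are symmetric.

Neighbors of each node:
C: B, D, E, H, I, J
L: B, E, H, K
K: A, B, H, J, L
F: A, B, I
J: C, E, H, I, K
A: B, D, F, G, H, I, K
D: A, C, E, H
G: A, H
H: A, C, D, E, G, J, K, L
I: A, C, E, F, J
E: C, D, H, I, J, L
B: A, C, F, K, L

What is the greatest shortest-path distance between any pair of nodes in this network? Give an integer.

Eccentricity of each node (its greatest distance to any other): A:2, B:2, C:2, D:2, E:2, F:2, G:2, H:2, I:2, J:2, K:2, L:2.
The maximum eccentricity is 2, realized for instance by the pair H–I via H – C – I. So the diameter is 2.

2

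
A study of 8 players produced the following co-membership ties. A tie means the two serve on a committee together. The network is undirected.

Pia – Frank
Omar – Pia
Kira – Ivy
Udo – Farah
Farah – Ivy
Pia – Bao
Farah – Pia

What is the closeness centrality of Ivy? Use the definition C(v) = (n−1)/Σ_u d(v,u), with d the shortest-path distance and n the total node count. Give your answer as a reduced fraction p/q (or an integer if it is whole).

7/15

Distances from Ivy: Bao:3, Farah:1, Frank:3, Kira:1, Omar:3, Pia:2, Udo:2. Sum = 15.
n = 8, so closeness = 7/15.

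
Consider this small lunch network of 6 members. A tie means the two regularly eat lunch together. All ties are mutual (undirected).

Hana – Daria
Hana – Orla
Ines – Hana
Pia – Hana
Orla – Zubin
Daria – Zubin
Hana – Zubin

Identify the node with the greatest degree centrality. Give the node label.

Hana

Degrees — Daria:2, Hana:5, Ines:1, Orla:2, Pia:1, Zubin:3.
The maximum is 5, attained only by Hana.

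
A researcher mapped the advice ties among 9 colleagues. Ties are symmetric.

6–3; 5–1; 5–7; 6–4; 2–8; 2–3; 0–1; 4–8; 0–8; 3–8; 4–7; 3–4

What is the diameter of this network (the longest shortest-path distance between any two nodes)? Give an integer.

4

Eccentricity of each node (its greatest distance to any other): 0:3, 1:4, 2:4, 3:3, 4:3, 5:4, 6:4, 7:3, 8:3.
The maximum eccentricity is 4, realized for instance by the pair 2–5 via 2 – 8 – 4 – 7 – 5. So the diameter is 4.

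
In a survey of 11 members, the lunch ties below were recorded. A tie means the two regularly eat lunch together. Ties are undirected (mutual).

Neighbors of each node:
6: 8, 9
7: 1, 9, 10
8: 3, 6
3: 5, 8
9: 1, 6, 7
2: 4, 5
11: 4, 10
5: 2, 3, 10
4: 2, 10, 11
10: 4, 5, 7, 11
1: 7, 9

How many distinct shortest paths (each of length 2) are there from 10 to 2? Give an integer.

The shortest distance is 2. The length-2 paths are: 10–4–2; 10–5–2.
That gives 2 distinct shortest paths.

2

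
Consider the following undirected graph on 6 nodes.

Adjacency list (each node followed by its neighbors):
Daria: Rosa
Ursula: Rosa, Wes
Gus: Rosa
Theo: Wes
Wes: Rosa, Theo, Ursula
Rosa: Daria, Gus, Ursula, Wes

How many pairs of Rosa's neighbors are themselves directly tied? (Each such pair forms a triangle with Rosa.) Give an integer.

1

Rosa's neighbors: Daria, Gus, Ursula, and Wes.
Neighbor pairs that are themselves tied: Rosa–Ursula–Wes. Each forms one triangle with Rosa, for 1 in total.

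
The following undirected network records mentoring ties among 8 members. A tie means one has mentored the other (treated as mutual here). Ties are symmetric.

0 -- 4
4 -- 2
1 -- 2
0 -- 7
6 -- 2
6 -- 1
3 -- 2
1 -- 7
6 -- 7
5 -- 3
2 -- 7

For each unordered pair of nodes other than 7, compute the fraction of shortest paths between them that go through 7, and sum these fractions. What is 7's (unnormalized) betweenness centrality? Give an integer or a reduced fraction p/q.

Pairs whose geodesics pass through 7 — 5–0: 1/2; 3–0: 1/2; 6–0: 1; 2–0: 1/2; 0–1: 1.
All other pairs contribute 0.
Summing the contributions gives betweenness(7) = 7/2.

7/2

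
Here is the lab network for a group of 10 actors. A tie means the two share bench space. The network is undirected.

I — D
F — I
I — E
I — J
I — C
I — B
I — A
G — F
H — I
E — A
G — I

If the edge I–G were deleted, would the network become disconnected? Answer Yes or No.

Even without that edge, I still reaches G via I – F – G, so the network stays connected. Not a bridge.

No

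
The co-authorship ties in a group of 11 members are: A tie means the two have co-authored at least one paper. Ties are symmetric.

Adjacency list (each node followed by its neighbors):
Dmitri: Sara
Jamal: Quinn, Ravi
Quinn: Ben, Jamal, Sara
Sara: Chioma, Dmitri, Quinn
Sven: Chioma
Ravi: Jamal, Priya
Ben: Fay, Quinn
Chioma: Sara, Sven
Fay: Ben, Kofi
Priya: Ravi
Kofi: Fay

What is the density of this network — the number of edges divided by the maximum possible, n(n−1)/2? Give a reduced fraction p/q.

There are 10 edges and 11 nodes, so the maximum possible is C(11,2) = 55.
Density = 10/55 = 2/11.

2/11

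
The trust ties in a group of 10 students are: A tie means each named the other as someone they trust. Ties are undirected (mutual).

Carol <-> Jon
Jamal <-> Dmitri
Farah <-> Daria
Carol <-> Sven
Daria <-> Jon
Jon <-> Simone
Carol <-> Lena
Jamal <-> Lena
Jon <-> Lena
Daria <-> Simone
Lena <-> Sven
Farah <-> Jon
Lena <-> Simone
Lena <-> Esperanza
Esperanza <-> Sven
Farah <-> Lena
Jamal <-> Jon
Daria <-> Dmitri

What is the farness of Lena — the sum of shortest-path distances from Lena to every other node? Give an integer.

11

Distances from Lena: Carol:1, Daria:2, Dmitri:2, Esperanza:1, Farah:1, Jamal:1, Jon:1, Simone:1, Sven:1.
Sum = 1 + 2 + 2 + 1 + 1 + 1 + 1 + 1 + 1 = 11.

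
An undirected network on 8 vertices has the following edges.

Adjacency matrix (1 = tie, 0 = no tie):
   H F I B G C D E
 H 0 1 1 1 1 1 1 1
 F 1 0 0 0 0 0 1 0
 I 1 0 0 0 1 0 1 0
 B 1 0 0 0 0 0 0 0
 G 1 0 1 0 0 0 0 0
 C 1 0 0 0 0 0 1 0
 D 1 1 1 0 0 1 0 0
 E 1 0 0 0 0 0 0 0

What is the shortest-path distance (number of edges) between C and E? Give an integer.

One shortest route is C – H – E, which uses 2 edges, and C and E are not directly tied, so nothing shorter exists. So d(C,E) = 2.

2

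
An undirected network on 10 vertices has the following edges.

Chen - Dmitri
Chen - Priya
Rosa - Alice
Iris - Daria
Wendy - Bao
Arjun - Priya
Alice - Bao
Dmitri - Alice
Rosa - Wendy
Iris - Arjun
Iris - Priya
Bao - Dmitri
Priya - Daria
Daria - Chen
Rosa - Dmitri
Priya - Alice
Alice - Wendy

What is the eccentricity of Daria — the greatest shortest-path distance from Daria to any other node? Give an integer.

3

Distances from Daria: Alice:2, Arjun:2, Bao:3, Chen:1, Dmitri:2, Iris:1, Priya:1, Rosa:3, Wendy:3.
The largest is 3 (to Bao, Rosa, and Wendy), so the eccentricity of Daria is 3.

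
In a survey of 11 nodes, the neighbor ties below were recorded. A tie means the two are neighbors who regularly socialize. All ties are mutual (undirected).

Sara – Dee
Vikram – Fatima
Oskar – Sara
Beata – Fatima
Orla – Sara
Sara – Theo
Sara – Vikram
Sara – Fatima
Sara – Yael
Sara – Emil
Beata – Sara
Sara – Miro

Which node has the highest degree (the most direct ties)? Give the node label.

Degrees — Beata:2, Dee:1, Emil:1, Fatima:3, Miro:1, Orla:1, Oskar:1, Sara:10, Theo:1, Vikram:2, Yael:1.
The maximum is 10, attained only by Sara.

Sara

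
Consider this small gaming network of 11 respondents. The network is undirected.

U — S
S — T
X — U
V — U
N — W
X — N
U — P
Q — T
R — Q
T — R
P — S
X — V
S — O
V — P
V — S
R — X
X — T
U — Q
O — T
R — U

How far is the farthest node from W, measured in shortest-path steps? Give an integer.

4

Distances from W: N:1, O:4, P:4, Q:4, R:3, S:4, T:3, U:3, V:3, X:2.
The largest is 4 (to S, Q, O, and P), so the eccentricity of W is 4.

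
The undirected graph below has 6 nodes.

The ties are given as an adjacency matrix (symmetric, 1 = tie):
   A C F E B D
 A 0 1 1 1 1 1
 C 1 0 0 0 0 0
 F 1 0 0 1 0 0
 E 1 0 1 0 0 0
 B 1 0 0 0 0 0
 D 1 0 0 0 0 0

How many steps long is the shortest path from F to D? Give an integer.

One shortest route is F – A – D, which uses 2 edges, and F and D are not directly tied, so nothing shorter exists. So d(F,D) = 2.

2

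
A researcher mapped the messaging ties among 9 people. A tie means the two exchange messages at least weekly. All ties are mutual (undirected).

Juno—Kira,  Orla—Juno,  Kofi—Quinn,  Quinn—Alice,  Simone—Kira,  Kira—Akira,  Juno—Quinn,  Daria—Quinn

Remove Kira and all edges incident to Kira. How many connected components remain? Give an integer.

3

Without Kira, the remaining ties split the others into: {Alice, Daria, Juno, Kofi, Orla, Quinn}; {Simone}; {Akira}.
That's 3 separate components.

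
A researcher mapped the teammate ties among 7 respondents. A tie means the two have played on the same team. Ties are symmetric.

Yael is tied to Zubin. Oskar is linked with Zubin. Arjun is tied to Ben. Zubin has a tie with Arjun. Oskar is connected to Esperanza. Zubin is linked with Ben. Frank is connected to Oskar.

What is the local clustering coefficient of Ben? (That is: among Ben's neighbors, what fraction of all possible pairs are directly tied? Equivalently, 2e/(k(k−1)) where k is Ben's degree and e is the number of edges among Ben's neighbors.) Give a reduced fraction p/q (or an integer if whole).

Ben's neighbors: Arjun and Zubin (k = 2).
Possible neighbor pairs: C(2,2) = 1. Edges among them: Arjun–Zubin → e = 1.
Clustering(Ben) = 1/1.

1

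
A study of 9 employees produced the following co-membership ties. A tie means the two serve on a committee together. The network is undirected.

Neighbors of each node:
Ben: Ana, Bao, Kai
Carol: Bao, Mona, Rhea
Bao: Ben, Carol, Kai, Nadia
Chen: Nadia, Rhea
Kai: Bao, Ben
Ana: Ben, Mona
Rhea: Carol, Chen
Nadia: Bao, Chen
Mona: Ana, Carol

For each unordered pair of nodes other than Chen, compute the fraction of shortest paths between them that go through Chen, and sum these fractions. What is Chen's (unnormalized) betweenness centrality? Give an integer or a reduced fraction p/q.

1

Pairs whose geodesics pass through Chen — Nadia–Rhea: 1.
All other pairs contribute 0.
Summing the contributions gives betweenness(Chen) = 1.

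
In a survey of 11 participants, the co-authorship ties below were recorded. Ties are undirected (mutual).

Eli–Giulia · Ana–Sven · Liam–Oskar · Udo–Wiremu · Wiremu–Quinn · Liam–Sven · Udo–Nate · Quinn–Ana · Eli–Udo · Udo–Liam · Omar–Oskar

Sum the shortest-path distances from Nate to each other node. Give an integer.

Distances from Nate: Ana:4, Eli:2, Giulia:3, Liam:2, Omar:4, Oskar:3, Quinn:3, Sven:3, Udo:1, Wiremu:2.
Sum = 4 + 2 + 3 + 2 + 4 + 3 + 3 + 3 + 1 + 2 = 27.

27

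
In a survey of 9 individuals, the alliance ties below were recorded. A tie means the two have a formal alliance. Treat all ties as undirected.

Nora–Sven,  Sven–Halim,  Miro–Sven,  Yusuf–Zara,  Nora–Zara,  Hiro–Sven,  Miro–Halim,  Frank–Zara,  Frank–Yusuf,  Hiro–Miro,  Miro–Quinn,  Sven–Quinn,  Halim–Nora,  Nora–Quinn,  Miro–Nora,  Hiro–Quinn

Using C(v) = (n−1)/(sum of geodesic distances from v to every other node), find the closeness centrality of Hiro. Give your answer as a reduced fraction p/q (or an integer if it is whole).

4/9

Distances from Hiro: Frank:4, Halim:2, Miro:1, Nora:2, Quinn:1, Sven:1, Yusuf:4, Zara:3. Sum = 18.
n = 9, so closeness = 8/18 = 4/9.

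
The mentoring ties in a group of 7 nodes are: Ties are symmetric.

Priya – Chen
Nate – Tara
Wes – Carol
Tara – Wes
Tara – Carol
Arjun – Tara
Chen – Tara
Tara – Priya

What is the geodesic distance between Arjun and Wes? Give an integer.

2

One shortest route is Arjun – Tara – Wes, which uses 2 edges, and Arjun and Wes are not directly tied, so nothing shorter exists. So d(Arjun,Wes) = 2.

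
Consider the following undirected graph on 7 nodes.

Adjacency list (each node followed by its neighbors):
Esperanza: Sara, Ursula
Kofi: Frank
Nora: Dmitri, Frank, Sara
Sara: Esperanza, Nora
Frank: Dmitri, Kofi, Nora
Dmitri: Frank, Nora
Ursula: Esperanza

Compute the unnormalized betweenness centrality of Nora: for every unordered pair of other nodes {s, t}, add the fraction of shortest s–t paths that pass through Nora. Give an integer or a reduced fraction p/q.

Pairs whose geodesics pass through Nora — Frank–Sara: 1; Frank–Ursula: 1; Frank–Esperanza: 1; Sara–Kofi: 1; Sara–Dmitri: 1; Kofi–Ursula: 1; Kofi–Esperanza: 1; Dmitri–Ursula: 1; Dmitri–Esperanza: 1.
All other pairs contribute 0.
Summing the contributions gives betweenness(Nora) = 9.

9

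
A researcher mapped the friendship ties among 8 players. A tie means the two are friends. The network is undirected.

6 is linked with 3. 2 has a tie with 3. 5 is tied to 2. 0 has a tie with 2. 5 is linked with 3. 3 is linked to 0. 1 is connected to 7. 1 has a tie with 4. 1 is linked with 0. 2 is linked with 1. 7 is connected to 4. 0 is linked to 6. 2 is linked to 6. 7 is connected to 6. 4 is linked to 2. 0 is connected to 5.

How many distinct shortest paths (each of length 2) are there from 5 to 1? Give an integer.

2

The shortest distance is 2. The length-2 paths are: 5–2–1; 5–0–1.
That gives 2 distinct shortest paths.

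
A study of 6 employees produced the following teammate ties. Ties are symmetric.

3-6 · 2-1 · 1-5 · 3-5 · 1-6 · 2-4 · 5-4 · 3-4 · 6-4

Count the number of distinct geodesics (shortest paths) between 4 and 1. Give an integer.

The shortest distance is 2. The length-2 paths are: 4–6–1; 4–2–1; 4–5–1.
That gives 3 distinct shortest paths.

3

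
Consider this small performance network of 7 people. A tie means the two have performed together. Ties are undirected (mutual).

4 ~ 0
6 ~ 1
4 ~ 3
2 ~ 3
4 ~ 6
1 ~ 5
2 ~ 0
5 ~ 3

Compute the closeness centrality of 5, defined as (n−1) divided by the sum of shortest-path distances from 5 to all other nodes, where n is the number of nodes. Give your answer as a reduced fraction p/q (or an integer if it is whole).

6/11

Distances from 5: 0:3, 1:1, 2:2, 3:1, 4:2, 6:2. Sum = 11.
n = 7, so closeness = 6/11.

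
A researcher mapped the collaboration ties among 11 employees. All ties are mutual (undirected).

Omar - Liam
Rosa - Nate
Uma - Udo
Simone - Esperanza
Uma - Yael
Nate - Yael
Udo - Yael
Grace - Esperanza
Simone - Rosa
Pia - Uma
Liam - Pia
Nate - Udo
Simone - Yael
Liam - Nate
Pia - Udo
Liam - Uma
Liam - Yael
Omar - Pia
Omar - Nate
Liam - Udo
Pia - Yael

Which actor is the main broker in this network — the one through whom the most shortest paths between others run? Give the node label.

Unnormalized betweenness of each node: Esperanza:9, Grace:0, Liam:59/20, Nate:433/60, Omar:9/20, Pia:23/12, Rosa:9/4, Simone:339/20, Udo:31/30, Uma:0, Yael:517/30.
Yael has the largest value, 517/30, making it the main broker — the node through which the most shortest paths run.

Yael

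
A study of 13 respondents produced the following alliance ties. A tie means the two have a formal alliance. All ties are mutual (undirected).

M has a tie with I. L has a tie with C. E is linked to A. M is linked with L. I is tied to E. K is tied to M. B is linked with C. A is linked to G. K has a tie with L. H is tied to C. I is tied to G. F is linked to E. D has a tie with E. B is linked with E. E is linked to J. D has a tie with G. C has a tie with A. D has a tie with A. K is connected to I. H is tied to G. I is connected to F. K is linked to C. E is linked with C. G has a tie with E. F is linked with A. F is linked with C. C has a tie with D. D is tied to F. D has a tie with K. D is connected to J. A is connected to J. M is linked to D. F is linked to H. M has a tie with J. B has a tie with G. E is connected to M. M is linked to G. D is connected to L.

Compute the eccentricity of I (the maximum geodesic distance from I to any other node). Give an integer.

2

Distances from I: A:2, B:2, C:2, D:2, E:1, F:1, G:1, H:2, J:2, K:1, L:2, M:1.
The largest is 2 (to J, L, D, C, B, A, and H), so the eccentricity of I is 2.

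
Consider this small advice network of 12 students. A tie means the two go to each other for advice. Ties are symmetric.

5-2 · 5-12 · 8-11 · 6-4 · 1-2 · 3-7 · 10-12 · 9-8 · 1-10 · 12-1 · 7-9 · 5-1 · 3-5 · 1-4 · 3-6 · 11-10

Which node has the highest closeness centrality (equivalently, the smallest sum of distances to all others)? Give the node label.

Farness (sum of distances to all others) for each node — 1:21, 2:27, 3:23, 4:26, 5:22, 6:28, 7:27, 8:31, 9:31, 10:24, 11:28, 12:24.
The smallest farness is 21, for 1, so 1 has the highest closeness.

1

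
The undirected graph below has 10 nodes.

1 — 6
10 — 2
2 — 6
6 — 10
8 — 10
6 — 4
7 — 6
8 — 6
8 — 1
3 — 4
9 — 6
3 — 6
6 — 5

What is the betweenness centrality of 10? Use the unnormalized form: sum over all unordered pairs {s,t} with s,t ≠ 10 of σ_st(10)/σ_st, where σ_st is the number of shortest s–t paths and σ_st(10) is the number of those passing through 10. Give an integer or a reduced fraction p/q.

Pairs whose geodesics pass through 10 — 8–2: 1/2.
All other pairs contribute 0.
Summing the contributions gives betweenness(10) = 1/2.

1/2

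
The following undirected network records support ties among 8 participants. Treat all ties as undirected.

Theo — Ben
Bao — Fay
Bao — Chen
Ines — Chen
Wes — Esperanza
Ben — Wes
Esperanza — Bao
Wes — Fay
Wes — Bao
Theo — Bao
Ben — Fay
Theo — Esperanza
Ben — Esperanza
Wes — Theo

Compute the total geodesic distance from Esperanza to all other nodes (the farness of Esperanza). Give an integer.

11

Distances from Esperanza: Bao:1, Ben:1, Chen:2, Fay:2, Ines:3, Theo:1, Wes:1.
Sum = 1 + 1 + 2 + 2 + 3 + 1 + 1 = 11.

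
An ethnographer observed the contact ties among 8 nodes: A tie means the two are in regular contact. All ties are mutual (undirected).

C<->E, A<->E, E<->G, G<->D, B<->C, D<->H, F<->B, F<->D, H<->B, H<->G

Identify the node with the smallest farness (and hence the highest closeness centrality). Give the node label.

G

Farness (sum of distances to all others) for each node — A:18, B:12, C:13, D:13, E:12, F:15, G:11, H:12.
The smallest farness is 11, for G, so G has the highest closeness.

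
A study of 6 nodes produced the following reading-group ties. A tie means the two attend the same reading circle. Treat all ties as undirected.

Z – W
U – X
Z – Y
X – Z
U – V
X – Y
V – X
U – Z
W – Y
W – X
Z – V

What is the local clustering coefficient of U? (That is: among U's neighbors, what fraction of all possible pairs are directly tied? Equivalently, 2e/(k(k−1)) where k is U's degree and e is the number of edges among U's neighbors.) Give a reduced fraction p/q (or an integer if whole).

1

U's neighbors: V, X, and Z (k = 3).
Possible neighbor pairs: C(3,2) = 3. Edges among them: V–X, V–Z, X–Z → e = 3.
Clustering(U) = 3/3 = 1.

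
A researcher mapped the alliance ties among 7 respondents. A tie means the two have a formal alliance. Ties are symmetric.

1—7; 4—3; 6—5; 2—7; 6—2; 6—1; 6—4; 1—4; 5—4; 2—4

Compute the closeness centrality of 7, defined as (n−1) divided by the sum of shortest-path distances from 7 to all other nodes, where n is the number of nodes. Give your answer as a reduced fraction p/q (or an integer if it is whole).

1/2

Distances from 7: 1:1, 2:1, 3:3, 4:2, 5:3, 6:2. Sum = 12.
n = 7, so closeness = 6/12 = 1/2.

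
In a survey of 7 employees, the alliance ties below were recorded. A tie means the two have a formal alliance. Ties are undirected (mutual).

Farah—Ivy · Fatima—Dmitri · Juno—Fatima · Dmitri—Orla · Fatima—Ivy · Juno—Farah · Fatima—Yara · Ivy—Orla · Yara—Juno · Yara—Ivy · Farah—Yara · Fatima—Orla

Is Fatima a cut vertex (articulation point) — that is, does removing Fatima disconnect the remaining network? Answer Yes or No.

No

Even without Fatima, every remaining node can still reach every other (the residual graph is connected), so Fatima is not a cut vertex.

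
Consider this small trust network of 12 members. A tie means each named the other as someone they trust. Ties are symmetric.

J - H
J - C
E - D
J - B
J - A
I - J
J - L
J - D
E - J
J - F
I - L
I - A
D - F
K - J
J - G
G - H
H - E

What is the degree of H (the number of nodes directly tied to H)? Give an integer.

H is directly tied to E, G, and J. That is 3 neighbors, so the degree of H is 3.

3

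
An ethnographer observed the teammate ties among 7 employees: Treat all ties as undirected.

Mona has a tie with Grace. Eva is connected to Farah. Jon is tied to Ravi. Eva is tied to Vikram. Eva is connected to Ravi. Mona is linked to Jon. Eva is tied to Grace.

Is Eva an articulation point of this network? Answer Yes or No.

Removing Eva leaves {Farah} with no path to {Grace, Jon, Mona, and Ravi}, so the network splits into 3 components. Eva is a cut vertex.

Yes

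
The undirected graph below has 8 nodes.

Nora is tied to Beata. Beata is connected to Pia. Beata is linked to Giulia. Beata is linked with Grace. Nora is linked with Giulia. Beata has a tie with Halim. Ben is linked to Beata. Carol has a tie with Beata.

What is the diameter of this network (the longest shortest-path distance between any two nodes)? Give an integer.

Eccentricity of each node (its greatest distance to any other): Beata:1, Ben:2, Carol:2, Giulia:2, Grace:2, Halim:2, Nora:2, Pia:2.
The maximum eccentricity is 2, realized for instance by the pair Carol–Giulia via Carol – Beata – Giulia. So the diameter is 2.

2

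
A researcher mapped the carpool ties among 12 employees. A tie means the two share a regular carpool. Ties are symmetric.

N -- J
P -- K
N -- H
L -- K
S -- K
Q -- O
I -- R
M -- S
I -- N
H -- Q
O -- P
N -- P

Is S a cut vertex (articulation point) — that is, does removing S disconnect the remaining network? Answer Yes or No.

Yes

Removing S leaves {H, I, J, K, L, N, O, P, Q, and R} with no path to {M}, so the network splits into 2 components. S is a cut vertex.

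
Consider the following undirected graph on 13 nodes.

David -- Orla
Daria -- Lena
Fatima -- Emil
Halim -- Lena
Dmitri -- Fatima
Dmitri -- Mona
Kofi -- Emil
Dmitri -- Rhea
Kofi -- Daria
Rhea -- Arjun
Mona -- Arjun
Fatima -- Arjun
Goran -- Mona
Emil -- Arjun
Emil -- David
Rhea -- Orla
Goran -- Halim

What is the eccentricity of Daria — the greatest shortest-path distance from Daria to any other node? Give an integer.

4

Distances from Daria: Arjun:3, David:3, Dmitri:4, Emil:2, Fatima:3, Goran:3, Halim:2, Kofi:1, Lena:1, Mona:4, Orla:4, Rhea:4.
The largest is 4 (to Mona, Dmitri, Orla, and Rhea), so the eccentricity of Daria is 4.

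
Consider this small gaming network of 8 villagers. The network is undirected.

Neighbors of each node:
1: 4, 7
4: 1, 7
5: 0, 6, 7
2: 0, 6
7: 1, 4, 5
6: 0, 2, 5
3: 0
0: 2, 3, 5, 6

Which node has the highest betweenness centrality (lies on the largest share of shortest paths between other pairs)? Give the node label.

Unnormalized betweenness of each node: 0:8, 1:0, 2:0, 3:0, 4:0, 5:12, 6:2, 7:10.
5 has the largest value, 12, making it the main broker — the node through which the most shortest paths run.

5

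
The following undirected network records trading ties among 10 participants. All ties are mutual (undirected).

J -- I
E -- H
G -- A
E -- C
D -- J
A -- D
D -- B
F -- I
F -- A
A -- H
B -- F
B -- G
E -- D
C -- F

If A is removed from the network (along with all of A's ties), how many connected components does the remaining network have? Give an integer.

A's neighbors (D, F, G, and H) remain reachable from one another through other ties, so the rest of the network stays in one piece.

1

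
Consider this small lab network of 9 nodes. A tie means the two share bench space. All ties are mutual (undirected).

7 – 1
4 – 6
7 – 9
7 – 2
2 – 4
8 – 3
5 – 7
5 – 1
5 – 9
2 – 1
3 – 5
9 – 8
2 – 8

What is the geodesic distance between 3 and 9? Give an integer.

One shortest route is 3 – 8 – 9, which uses 2 edges, and 3 and 9 are not directly tied, so nothing shorter exists. So d(3,9) = 2.

2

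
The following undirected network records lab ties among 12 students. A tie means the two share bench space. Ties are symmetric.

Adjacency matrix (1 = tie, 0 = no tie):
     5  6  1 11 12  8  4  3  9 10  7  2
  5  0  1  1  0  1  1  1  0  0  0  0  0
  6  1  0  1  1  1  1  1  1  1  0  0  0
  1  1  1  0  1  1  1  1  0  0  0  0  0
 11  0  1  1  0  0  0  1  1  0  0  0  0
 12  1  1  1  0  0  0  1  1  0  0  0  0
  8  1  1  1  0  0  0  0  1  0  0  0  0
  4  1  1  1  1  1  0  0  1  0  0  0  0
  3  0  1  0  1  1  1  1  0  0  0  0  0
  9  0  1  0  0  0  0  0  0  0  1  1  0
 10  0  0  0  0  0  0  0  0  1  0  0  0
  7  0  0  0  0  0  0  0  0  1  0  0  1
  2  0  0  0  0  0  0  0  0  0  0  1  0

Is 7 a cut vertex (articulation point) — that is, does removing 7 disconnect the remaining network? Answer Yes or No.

Removing 7 leaves {1, 3, 4, 5, 6, 8, 9, 10, 11, and 12} with no path to {2}, so the network splits into 2 components. 7 is a cut vertex.

Yes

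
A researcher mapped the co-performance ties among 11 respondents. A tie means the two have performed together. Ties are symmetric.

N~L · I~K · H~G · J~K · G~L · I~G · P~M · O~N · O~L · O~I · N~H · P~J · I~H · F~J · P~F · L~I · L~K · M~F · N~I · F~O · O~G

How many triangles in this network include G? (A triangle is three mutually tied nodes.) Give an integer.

G's neighbors: H, I, L, and O.
Neighbor pairs that are themselves tied: G–H–I; G–I–L; G–I–O; G–L–O. Each forms one triangle with G, for 4 in total.

4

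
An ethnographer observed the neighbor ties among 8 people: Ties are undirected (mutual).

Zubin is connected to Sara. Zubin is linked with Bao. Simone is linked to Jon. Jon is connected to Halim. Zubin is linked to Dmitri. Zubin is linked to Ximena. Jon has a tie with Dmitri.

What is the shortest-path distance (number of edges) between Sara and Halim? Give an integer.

One shortest route is Sara – Zubin – Dmitri – Jon – Halim, which uses 4 edges, and at distance 3 from Sara we only reach {Jon}, which does not include Halim. So d(Sara,Halim) = 4.

4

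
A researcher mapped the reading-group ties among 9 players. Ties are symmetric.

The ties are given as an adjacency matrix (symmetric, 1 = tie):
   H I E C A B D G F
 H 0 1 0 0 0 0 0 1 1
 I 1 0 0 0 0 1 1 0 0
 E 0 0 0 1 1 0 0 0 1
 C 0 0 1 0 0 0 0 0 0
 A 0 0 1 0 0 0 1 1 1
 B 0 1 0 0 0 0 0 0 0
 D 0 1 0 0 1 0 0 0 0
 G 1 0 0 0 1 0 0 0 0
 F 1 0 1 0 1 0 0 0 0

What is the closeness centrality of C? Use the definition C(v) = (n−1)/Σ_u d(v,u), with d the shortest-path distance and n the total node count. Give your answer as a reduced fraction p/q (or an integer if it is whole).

Distances from C: A:2, B:5, D:3, E:1, F:2, G:3, H:3, I:4. Sum = 23.
n = 9, so closeness = 8/23.

8/23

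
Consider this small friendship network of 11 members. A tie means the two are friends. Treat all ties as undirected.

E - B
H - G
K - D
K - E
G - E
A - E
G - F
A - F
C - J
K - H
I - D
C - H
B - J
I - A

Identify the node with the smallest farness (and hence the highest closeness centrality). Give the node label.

E

Farness (sum of distances to all others) for each node — A:21, B:22, C:25, D:24, E:17, F:24, G:20, H:20, I:25, J:27, K:19.
The smallest farness is 17, for E, so E has the highest closeness.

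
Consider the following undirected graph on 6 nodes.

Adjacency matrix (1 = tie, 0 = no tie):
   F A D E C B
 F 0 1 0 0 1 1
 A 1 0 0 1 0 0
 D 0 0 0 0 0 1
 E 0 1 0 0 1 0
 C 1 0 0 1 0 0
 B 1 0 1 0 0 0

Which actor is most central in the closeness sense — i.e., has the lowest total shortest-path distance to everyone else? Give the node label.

F

Farness (sum of distances to all others) for each node — A:9, B:9, C:9, D:13, E:11, F:7.
The smallest farness is 7, for F, so F has the highest closeness.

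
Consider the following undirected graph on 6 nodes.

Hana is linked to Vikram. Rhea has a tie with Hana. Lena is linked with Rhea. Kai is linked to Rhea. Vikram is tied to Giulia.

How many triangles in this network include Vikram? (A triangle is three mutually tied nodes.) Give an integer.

0

Vikram's neighbors are Giulia and Hana, but none of them are tied to each other, so no triangle contains Vikram.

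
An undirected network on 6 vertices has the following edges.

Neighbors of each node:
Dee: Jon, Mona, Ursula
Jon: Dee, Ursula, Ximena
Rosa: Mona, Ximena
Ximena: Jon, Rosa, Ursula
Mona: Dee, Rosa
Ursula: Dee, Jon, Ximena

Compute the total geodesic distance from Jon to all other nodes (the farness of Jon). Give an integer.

Distances from Jon: Dee:1, Mona:2, Rosa:2, Ursula:1, Ximena:1.
Sum = 1 + 2 + 2 + 1 + 1 = 7.

7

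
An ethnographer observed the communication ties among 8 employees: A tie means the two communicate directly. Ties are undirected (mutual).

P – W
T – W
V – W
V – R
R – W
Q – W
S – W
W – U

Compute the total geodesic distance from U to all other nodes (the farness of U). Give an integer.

Distances from U: P:2, Q:2, R:2, S:2, T:2, V:2, W:1.
Sum = 2 + 2 + 2 + 2 + 2 + 2 + 1 = 13.

13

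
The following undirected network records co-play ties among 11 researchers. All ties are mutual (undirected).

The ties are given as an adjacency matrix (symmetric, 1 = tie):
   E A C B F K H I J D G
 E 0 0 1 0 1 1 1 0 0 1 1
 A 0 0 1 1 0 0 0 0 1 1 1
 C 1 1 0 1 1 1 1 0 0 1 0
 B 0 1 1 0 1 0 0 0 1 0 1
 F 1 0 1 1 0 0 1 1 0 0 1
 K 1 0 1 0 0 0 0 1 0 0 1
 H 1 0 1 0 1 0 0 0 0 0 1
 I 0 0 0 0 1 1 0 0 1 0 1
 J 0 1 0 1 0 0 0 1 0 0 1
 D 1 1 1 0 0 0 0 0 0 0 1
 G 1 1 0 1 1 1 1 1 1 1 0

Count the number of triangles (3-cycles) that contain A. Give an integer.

A's neighbors: B, C, D, G, and J.
Neighbor pairs that are themselves tied: A–B–C; A–B–G; A–B–J; A–C–D; A–D–G; A–G–J. Each forms one triangle with A, for 6 in total.

6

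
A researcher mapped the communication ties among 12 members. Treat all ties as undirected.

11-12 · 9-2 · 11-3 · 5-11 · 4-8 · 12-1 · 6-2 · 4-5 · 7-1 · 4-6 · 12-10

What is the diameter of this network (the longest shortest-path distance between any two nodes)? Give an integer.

8

Eccentricity of each node (its greatest distance to any other): 1:7, 2:7, 3:6, 4:5, 5:4, 6:6, 7:8, 8:6, 9:8, 10:7, 11:5, 12:6.
The maximum eccentricity is 8, realized for instance by the pair 9–7 via 9 – 2 – 6 – 4 – 5 – 11 – 12 – 1 – 7. So the diameter is 8.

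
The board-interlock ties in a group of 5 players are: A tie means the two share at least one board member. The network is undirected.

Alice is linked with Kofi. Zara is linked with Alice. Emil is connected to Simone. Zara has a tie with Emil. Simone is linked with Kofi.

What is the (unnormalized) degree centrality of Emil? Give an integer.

Emil is directly tied to Simone and Zara. That is 2 neighbors, so the degree of Emil is 2.

2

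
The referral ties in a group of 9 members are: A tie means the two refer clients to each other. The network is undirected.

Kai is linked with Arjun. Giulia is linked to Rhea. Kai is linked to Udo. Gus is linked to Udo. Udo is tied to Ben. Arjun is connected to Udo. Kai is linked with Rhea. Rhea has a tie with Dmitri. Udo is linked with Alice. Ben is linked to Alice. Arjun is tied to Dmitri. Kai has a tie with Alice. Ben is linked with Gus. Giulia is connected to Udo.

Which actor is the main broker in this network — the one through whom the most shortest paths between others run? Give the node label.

Unnormalized betweenness of each node: Alice:5/6, Arjun:25/6, Ben:1/2, Dmitri:1/2, Giulia:4/3, Gus:0, Kai:13/3, Rhea:7/3, Udo:13.
Udo has the largest value, 13, making it the main broker — the node through which the most shortest paths run.

Udo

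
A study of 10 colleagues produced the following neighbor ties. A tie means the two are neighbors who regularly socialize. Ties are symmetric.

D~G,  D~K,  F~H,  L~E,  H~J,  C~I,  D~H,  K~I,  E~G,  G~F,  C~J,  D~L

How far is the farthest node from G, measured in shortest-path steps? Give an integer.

Distances from G: C:4, D:1, E:1, F:1, H:2, I:3, J:3, K:2, L:2.
The largest is 4 (to C), so the eccentricity of G is 4.

4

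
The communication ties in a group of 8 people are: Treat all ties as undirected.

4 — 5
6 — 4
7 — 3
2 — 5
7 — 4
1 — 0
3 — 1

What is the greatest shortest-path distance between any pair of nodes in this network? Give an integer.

Eccentricity of each node (its greatest distance to any other): 0:6, 1:5, 2:6, 3:4, 4:4, 5:5, 6:5, 7:3.
The maximum eccentricity is 6, realized for instance by the pair 2–0 via 2 – 5 – 4 – 7 – 3 – 1 – 0. So the diameter is 6.

6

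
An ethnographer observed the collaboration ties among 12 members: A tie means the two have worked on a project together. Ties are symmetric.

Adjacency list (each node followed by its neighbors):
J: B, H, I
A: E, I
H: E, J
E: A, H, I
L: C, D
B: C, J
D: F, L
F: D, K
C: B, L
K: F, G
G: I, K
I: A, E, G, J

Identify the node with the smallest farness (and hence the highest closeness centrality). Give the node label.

I

Farness (sum of distances to all others) for each node — A:32, B:28, C:31, D:35, E:31, F:33, G:27, H:32, I:24, J:25, K:30, L:34.
The smallest farness is 24, for I, so I has the highest closeness.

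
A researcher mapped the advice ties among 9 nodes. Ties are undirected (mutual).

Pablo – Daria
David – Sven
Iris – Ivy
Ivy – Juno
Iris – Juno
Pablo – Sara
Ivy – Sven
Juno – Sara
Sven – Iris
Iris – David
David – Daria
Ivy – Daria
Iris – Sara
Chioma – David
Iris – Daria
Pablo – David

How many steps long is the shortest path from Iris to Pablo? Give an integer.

One shortest route is Iris – Sara – Pablo, which uses 2 edges, and Iris and Pablo are not directly tied, so nothing shorter exists. So d(Iris,Pablo) = 2.

2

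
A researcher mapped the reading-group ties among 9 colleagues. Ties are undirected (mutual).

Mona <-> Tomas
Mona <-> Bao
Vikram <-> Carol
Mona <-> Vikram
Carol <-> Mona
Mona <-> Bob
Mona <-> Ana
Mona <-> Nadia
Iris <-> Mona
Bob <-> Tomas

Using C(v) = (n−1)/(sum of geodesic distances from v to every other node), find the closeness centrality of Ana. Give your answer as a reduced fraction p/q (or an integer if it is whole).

8/15

Distances from Ana: Bao:2, Bob:2, Carol:2, Iris:2, Mona:1, Nadia:2, Tomas:2, Vikram:2. Sum = 15.
n = 9, so closeness = 8/15.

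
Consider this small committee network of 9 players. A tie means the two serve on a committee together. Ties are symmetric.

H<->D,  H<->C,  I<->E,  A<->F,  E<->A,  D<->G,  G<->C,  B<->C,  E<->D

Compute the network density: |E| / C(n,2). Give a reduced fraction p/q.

There are 9 edges and 9 nodes, so the maximum possible is C(9,2) = 36.
Density = 9/36 = 1/4.

1/4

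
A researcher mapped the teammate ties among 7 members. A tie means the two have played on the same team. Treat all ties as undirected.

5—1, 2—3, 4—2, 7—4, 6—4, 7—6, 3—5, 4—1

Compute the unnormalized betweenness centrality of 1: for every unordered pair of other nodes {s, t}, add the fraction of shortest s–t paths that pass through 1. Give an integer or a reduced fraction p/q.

Pairs whose geodesics pass through 1 — 6–5: 1; 4–5: 1; 7–5: 1.
All other pairs contribute 0.
Summing the contributions gives betweenness(1) = 3.

3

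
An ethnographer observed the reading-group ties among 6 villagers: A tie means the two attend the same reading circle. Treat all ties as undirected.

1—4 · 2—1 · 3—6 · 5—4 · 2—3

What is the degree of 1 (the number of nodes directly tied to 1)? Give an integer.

2

1 is directly tied to 2 and 4. That is 2 neighbors, so the degree of 1 is 2.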